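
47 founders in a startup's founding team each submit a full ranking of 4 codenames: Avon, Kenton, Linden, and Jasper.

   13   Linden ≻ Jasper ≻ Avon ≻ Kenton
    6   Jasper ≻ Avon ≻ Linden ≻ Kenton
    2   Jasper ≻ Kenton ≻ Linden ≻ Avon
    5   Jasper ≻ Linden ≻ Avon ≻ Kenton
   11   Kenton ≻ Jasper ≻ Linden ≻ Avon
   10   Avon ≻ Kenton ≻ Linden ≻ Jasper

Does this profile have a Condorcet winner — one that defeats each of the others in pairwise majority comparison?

Yes

Head-to-head results (47 voters total):
Avon vs Kenton: Avon wins 34–13.
Avon vs Linden: Linden wins 31–16.
Avon vs Jasper: Jasper wins 37–10.
Kenton vs Linden: Linden wins 24–23.
Kenton vs Jasper: Jasper wins 26–21.
Linden vs Jasper: Jasper wins 24–23.
Jasper beats each rival — Avon (37–10), Kenton (26–21), Linden (24–23) — so Jasper is the Condorcet winner.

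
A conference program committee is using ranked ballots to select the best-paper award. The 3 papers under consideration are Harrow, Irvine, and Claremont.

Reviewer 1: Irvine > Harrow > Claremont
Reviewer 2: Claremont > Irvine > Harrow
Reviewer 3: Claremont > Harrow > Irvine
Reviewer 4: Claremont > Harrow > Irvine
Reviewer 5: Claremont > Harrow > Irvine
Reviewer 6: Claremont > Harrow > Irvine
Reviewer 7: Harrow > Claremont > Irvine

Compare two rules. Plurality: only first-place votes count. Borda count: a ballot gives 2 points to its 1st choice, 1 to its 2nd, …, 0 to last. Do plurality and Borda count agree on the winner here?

Plurality first-place counts: Harrow 1, Irvine 1, Claremont 5 → Claremont.
Borda totals: Harrow 7, Irvine 3, Claremont 11 → Claremont.
The two rules agree on Claremont.

Yes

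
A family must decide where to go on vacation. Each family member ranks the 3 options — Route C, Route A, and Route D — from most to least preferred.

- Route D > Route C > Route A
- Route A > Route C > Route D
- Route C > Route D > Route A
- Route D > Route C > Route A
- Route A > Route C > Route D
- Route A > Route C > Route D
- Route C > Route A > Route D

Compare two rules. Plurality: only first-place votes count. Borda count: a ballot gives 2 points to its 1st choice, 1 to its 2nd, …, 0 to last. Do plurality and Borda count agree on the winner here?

Plurality first-place counts: Route C 2, Route A 3, Route D 2 → Route A.
Borda totals: Route C 9, Route A 7, Route D 5 → Route C.
The two rules disagree: plurality picks Route A, Borda picks Route C.

No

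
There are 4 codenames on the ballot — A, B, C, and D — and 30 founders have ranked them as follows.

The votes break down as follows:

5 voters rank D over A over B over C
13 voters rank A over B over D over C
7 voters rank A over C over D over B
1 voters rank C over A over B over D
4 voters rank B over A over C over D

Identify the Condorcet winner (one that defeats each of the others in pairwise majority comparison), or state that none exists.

A

Head-to-head results (30 voters total):
A vs B: A wins 26–4.
A vs C: A wins 29–1.
A vs D: A wins 25–5.
B vs C: B wins 22–8.
B vs D: B wins 18–12.
C vs D: D wins 18–12.
A beats each rival — B (26–4), C (29–1), D (25–5) — so A is the Condorcet winner.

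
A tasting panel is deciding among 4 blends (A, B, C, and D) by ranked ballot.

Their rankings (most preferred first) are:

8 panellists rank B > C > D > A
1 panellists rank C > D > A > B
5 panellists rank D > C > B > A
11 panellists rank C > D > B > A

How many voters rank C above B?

Ballots ranking C above B: 1+5+11 = 17.
Ballots ranking B above C: 8.
So 17 of 25 voters prefer C to B.

17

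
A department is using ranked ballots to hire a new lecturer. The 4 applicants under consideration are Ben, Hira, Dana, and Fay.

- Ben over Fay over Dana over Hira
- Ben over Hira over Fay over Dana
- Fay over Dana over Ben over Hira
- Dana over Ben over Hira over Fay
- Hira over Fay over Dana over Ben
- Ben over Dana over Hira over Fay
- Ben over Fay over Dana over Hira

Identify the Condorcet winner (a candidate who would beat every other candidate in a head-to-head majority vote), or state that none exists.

Head-to-head results (7 voters total):
Ben vs Hira: Ben wins 6–1.
Ben vs Dana: Ben wins 4–3.
Ben vs Fay: Ben wins 5–2.
Hira vs Dana: Dana wins 5–2.
Hira vs Fay: Hira wins 4–3.
Dana vs Fay: Fay wins 5–2.
Ben beats each rival — Hira (6–1), Dana (4–3), Fay (5–2) — so Ben is the Condorcet winner.

Ben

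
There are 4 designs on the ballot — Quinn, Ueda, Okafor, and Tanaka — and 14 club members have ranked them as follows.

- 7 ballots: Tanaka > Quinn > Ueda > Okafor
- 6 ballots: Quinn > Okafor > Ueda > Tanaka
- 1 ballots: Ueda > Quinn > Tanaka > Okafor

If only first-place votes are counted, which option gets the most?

Tanaka

First-place vote totals:
  Quinn: 6
  Ueda: 1
  Okafor: 0
  Tanaka: 7
Tanaka has the most first-place votes.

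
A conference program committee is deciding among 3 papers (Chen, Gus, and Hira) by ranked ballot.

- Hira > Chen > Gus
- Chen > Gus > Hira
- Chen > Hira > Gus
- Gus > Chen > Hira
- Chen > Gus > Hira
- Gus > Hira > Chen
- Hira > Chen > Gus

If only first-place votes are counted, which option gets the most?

First-place vote totals:
  Chen: 3
  Gus: 2
  Hira: 2
Chen has the most first-place votes.

Chen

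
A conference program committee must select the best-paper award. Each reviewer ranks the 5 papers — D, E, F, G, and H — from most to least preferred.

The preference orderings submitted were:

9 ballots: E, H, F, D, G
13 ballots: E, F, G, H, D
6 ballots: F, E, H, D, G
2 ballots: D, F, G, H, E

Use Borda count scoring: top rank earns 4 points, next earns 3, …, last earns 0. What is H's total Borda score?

54

Borda scores:
  D: 9·1 + 13·0 + 6·1 + 2·4 = 23
  E: 9·4 + 13·4 + 6·3 + 2·0 = 106
  F: 9·2 + 13·3 + 6·4 + 2·3 = 87
  G: 9·0 + 13·2 + 6·0 + 2·2 = 30
  H: 9·3 + 13·1 + 6·2 + 2·1 = 54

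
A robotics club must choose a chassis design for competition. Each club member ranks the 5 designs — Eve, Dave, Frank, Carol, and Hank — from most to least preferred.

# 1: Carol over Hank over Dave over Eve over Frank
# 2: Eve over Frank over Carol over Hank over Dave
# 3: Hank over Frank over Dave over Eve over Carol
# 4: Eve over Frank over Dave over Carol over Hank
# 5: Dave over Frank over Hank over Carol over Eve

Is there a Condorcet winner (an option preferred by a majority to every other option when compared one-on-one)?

No

Head-to-head results (5 voters total):
Eve vs Dave: Dave wins 3–2.
Eve vs Frank: Eve wins 3–2.
Eve vs Carol: Eve wins 3–2.
Eve vs Hank: Hank wins 3–2.
Dave vs Frank: Frank wins 3–2.
Dave vs Carol: Dave wins 3–2.
Dave vs Hank: Hank wins 3–2.
Frank vs Carol: Frank wins 4–1.
Frank vs Hank: Frank wins 3–2.
Carol vs Hank: Carol wins 3–2.
No candidate beats all others: Eve beats Frank beats Dave beats Eve, a majority cycle.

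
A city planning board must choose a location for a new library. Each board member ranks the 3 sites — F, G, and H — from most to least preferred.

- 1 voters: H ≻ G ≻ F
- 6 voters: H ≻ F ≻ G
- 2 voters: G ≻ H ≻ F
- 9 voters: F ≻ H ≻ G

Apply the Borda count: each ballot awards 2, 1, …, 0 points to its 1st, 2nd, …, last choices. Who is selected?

H

Borda scores:
  F: 0 + 6·1 + 2·0 + 9·2 = 24
  G: 1 + 6·0 + 2·2 + 9·0 = 5
  H: 2 + 6·2 + 2·1 + 9·1 = 25
H has the highest total.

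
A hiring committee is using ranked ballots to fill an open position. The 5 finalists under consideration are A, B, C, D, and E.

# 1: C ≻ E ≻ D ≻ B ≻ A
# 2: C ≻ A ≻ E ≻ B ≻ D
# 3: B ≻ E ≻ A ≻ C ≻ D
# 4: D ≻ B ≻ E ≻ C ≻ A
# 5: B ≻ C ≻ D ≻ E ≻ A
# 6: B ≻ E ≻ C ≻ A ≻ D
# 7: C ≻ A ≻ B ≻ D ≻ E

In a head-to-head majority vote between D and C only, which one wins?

C

Ballots ranking D above C: 1.
Ballots ranking C above D: 6.
C wins the head-to-head, 6–1.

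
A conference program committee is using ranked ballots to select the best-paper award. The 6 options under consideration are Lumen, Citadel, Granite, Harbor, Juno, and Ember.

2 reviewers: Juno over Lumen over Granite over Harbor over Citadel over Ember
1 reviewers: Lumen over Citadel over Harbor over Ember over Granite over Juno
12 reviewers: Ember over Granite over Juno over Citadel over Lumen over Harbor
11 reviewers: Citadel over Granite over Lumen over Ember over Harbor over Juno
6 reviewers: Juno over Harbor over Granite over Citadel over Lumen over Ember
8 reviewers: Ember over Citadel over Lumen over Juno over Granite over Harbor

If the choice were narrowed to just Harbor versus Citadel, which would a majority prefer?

Citadel

Ballots ranking Harbor above Citadel: 2+6 = 8.
Ballots ranking Citadel above Harbor: 1+12+11+8 = 32.
Citadel wins the head-to-head, 32–8.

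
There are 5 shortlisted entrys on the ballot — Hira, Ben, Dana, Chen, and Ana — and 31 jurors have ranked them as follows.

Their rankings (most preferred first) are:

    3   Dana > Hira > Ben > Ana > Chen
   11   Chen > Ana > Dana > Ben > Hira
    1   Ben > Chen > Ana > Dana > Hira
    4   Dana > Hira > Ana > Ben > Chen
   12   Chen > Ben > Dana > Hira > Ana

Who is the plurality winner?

First-place vote totals:
  Hira: 0
  Ben: 1
  Dana: 7
  Chen: 23
  Ana: 0
Chen has the most first-place votes.

Chen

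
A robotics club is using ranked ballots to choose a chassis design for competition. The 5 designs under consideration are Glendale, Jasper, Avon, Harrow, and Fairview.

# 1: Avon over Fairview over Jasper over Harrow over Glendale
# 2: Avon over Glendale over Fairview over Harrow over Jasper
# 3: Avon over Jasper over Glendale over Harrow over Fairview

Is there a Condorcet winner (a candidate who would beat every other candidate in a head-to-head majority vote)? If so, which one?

Head-to-head results (3 voters total):
Glendale vs Jasper: Jasper wins 2–1.
Glendale vs Avon: Avon wins 3–0.
Glendale vs Harrow: Glendale wins 2–1.
Glendale vs Fairview: Glendale wins 2–1.
Jasper vs Avon: Avon wins 3–0.
Jasper vs Harrow: Jasper wins 2–1.
Jasper vs Fairview: Fairview wins 2–1.
Avon vs Harrow: Avon wins 3–0.
Avon vs Fairview: Avon wins 3–0.
Harrow vs Fairview: Fairview wins 2–1.
Avon beats each rival — Glendale (3–0), Jasper (3–0), Harrow (3–0), Fairview (3–0) — so Avon is the Condorcet winner.

Avon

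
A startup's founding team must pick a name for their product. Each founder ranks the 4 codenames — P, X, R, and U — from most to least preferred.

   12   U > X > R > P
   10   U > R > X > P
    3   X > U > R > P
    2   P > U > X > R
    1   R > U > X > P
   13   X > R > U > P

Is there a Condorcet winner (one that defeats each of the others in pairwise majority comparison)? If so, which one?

U

Head-to-head results (41 voters total):
P vs X: X wins 39–2.
P vs R: R wins 39–2.
P vs U: U wins 39–2.
X vs R: X wins 30–11.
X vs U: U wins 25–16.
R vs U: U wins 27–14.
U beats each rival — P (39–2), X (25–16), R (27–14) — so U is the Condorcet winner.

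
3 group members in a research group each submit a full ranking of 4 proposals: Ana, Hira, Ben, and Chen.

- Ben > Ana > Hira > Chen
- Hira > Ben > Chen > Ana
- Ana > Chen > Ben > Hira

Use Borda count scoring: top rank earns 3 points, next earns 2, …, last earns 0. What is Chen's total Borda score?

3

Borda scores:
  Ana: 2 + 0 + 3 = 5
  Hira: 1 + 3 + 0 = 4
  Ben: 3 + 2 + 1 = 6
  Chen: 0 + 1 + 2 = 3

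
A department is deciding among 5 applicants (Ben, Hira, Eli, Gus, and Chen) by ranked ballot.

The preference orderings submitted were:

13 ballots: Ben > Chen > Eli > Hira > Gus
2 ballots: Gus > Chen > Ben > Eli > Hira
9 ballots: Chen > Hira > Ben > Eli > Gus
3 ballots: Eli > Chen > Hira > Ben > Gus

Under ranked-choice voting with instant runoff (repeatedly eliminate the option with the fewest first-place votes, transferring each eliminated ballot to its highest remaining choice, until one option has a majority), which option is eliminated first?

Hira

Round 1: Ben 13, Chen 9, Eli 3, Gus 2, Hira 0. Hira has the fewest and is eliminated.
Round 2: Ben 13, Chen 9, Eli 3, Gus 2. Gus has the fewest and is eliminated.
Round 3: Ben 13, Chen 11, Eli 3. Eli has the fewest and is eliminated.
Round 4: Chen 14, Ben 13. Chen has a majority.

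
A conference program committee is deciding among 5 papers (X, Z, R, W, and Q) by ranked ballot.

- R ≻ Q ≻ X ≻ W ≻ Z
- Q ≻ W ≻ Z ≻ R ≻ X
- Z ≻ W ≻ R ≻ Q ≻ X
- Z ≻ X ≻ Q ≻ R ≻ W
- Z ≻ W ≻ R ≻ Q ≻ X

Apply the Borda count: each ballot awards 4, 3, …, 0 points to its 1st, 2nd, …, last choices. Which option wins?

Z

Borda scores:
  X: 2 + 0 + 0 + 3 + 0 = 5
  Z: 0 + 2 + 4 + 4 + 4 = 14
  R: 4 + 1 + 2 + 1 + 2 = 10
  W: 1 + 3 + 3 + 0 + 3 = 10
  Q: 3 + 4 + 1 + 2 + 1 = 11
Z has the highest total.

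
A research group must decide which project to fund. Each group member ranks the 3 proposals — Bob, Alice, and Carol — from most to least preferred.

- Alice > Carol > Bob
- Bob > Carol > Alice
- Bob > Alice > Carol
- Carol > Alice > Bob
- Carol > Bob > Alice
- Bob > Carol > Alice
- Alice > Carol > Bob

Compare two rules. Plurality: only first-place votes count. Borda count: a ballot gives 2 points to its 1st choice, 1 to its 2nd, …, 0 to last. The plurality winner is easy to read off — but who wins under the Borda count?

Plurality first-place counts: Bob 3, Alice 2, Carol 2 → Bob.
Borda totals: Bob 7, Alice 6, Carol 8 → Carol.

Carol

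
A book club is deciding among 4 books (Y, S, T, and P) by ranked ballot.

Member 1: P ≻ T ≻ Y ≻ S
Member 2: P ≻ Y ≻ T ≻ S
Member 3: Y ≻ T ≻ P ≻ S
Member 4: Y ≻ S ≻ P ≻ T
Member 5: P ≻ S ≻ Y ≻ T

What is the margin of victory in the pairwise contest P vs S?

3

Ballots ranking P above S: 4.
Ballots ranking S above P: 1.
P wins 4–1, a margin of 3.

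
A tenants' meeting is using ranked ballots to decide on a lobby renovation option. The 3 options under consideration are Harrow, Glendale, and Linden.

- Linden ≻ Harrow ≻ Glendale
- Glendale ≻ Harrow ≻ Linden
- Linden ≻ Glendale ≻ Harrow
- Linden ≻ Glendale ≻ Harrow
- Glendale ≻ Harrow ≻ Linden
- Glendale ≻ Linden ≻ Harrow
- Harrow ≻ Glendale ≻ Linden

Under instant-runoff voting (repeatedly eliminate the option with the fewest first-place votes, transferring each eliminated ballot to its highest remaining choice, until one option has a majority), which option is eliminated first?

Harrow

Round 1: Glendale 3, Linden 3, Harrow 1. Harrow has the fewest and is eliminated.
Round 2: Glendale 4, Linden 3. Glendale has a majority.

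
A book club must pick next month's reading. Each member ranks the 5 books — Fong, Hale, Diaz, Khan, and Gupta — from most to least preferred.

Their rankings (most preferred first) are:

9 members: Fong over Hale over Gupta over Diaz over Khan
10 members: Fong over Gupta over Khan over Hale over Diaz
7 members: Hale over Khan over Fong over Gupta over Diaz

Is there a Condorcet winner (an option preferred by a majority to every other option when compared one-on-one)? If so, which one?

Head-to-head results (26 voters total):
Fong vs Hale: Fong wins 19–7.
Fong vs Diaz: Fong wins 26–0.
Fong vs Khan: Fong wins 19–7.
Fong vs Gupta: Fong wins 26–0.
Hale vs Diaz: Hale wins 26–0.
Hale vs Khan: Hale wins 16–10.
Hale vs Gupta: Hale wins 16–10.
Diaz vs Khan: Khan wins 17–9.
Diaz vs Gupta: Gupta wins 26–0.
Khan vs Gupta: Gupta wins 19–7.
Fong beats each rival — Hale (19–7), Diaz (26–0), Khan (19–7), Gupta (26–0) — so Fong is the Condorcet winner.

Fong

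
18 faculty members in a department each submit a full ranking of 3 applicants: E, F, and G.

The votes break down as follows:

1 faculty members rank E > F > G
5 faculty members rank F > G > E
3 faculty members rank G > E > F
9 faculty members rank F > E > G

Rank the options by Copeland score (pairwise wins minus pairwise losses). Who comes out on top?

F

Pairwise results:
  E vs F: F wins 14–4.
  E vs G: E wins 10–8.
  F vs G: F wins 15–3.
Copeland scores (wins − losses):
  E: 1 − 1 = 0
  F: 2 − 0 = 2
  G: 0 − 2 = -2
F has the best Copeland score.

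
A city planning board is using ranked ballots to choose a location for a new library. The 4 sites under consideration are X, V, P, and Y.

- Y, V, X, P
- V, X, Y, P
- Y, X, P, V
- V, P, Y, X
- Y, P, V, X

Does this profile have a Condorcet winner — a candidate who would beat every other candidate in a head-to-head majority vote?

Yes

Head-to-head results (5 voters total):
X vs V: V wins 4–1.
X vs P: X wins 3–2.
X vs Y: Y wins 4–1.
V vs P: V wins 3–2.
V vs Y: Y wins 3–2.
P vs Y: Y wins 4–1.
Y beats each rival — X (4–1), V (3–2), P (4–1) — so Y is the Condorcet winner.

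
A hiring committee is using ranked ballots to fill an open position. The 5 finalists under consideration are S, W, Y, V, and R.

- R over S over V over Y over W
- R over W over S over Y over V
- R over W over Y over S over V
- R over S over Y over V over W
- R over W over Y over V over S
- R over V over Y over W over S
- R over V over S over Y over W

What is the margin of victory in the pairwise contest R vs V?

7

Ballots ranking R above V: 7.
Ballots ranking V above R: 0.
R wins 7–0, a margin of 7.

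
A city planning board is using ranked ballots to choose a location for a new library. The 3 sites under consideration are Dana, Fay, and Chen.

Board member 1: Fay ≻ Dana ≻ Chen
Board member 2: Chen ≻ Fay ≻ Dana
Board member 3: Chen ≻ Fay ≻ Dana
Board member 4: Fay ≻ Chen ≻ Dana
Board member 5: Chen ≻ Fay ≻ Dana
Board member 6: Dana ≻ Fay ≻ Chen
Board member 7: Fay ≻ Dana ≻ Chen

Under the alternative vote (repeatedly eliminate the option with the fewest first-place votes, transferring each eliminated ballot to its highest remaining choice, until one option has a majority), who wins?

Fay

Round 1: Fay 3, Chen 3, Dana 1. Dana has the fewest and is eliminated.
Round 2: Fay 4, Chen 3. Fay has a majority.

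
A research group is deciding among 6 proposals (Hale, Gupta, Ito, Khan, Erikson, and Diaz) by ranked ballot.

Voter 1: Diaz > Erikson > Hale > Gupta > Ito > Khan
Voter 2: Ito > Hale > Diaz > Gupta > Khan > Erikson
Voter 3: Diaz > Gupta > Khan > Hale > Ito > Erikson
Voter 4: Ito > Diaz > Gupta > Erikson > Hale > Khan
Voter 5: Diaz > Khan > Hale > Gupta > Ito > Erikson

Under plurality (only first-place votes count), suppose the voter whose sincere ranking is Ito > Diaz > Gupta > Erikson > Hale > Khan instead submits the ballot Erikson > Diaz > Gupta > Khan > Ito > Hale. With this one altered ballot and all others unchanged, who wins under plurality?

First-place totals with the altered ballot: Hale 0, Gupta 0, Ito 1, Khan 0, Erikson 1, Diaz 3.
The winner is unchanged: still Diaz.

Diaz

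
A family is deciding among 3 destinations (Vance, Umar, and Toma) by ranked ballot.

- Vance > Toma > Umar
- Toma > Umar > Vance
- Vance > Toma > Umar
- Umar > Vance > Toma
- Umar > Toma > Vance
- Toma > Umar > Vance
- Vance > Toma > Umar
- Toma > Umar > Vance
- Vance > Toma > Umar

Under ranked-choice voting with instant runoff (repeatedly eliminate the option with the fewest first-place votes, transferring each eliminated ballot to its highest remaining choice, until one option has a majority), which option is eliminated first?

Umar

Round 1: Vance 4, Toma 3, Umar 2. Umar has the fewest and is eliminated.
Round 2: Vance 5, Toma 4. Vance has a majority.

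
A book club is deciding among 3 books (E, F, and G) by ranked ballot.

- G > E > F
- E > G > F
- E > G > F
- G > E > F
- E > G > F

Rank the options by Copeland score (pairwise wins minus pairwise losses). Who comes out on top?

E

Pairwise results:
  E vs F: E wins 5–0.
  E vs G: E wins 3–2.
  F vs G: G wins 5–0.
Copeland scores (wins − losses):
  E: 2 − 0 = 2
  F: 0 − 2 = -2
  G: 1 − 1 = 0
E has the best Copeland score.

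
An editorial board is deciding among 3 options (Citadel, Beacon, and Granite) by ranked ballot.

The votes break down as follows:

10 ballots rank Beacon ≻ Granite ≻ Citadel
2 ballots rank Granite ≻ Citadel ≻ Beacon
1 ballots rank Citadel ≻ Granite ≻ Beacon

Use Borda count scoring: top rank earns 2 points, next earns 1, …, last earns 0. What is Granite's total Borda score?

Borda scores:
  Citadel: 10·0 + 2·1 + 2 = 4
  Beacon: 10·2 + 2·0 + 0 = 20
  Granite: 10·1 + 2·2 + 1 = 15

15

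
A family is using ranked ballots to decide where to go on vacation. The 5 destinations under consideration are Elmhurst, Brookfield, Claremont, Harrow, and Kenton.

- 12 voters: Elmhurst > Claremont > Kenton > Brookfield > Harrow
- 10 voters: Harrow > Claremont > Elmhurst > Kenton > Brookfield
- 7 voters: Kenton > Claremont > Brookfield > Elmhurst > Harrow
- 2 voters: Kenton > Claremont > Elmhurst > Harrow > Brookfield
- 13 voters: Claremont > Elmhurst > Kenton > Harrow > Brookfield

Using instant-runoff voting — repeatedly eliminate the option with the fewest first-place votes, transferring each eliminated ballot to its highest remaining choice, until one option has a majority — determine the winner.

Round 1: Claremont 13, Elmhurst 12, Harrow 10, Kenton 9, Brookfield 0. Brookfield has the fewest and is eliminated.
Round 2: Claremont 13, Elmhurst 12, Harrow 10, Kenton 9. Kenton has the fewest and is eliminated.
Round 3: Claremont 22, Elmhurst 12, Harrow 10. Harrow has the fewest and is eliminated.
Round 4: Claremont 32, Elmhurst 12. Claremont has a majority.

Claremont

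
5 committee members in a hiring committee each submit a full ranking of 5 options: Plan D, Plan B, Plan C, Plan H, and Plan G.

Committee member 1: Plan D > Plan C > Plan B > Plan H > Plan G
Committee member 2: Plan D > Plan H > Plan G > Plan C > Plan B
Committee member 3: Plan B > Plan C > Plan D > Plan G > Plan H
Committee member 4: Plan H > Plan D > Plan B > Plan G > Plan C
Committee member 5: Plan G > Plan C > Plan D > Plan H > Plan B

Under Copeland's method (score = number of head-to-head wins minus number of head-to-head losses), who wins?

Plan D

Pairwise results:
  Plan D vs Plan B: Plan D wins 4–1.
  Plan D vs Plan C: Plan D wins 3–2.
  Plan D vs Plan H: Plan D wins 4–1.
  Plan D vs Plan G: Plan D wins 4–1.
  Plan B vs Plan C: Plan C wins 3–2.
  Plan B vs Plan H: Plan H wins 3–2.
  Plan B vs Plan G: Plan B wins 3–2.
  Plan C vs Plan H: Plan C wins 3–2.
  Plan C vs Plan G: Plan G wins 3–2.
  Plan H vs Plan G: Plan H wins 3–2.
Copeland scores (wins − losses):
  Plan D: 4 − 0 = 4
  Plan B: 1 − 3 = -2
  Plan C: 2 − 2 = 0
  Plan H: 2 − 2 = 0
  Plan G: 1 − 3 = -2
Plan D has the best Copeland score.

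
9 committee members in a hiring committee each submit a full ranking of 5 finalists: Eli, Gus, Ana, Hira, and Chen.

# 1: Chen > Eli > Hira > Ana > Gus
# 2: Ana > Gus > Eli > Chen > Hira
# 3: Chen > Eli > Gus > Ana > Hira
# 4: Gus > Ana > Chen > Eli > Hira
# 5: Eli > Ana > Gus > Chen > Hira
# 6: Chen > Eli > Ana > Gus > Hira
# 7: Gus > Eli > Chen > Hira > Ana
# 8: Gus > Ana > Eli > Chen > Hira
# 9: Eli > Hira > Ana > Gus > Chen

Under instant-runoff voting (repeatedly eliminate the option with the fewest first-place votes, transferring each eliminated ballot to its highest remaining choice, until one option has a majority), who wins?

Round 1: Gus 3, Chen 3, Eli 2, Ana 1, Hira 0. Hira has the fewest and is eliminated.
Round 2: Gus 3, Chen 3, Eli 2, Ana 1. Ana has the fewest and is eliminated.
Round 3: Gus 4, Chen 3, Eli 2. Eli has the fewest and is eliminated.
Round 4: Gus 6, Chen 3. Gus has a majority.

Gus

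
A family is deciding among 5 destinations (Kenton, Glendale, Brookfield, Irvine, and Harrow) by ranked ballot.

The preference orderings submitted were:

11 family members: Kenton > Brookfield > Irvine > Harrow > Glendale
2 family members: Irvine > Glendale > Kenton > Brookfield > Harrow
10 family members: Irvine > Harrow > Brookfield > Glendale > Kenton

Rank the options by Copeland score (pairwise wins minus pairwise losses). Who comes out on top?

Pairwise results:
  Kenton vs Glendale: Glendale wins 12–11.
  Kenton vs Brookfield: Kenton wins 13–10.
  Kenton vs Irvine: Irvine wins 12–11.
  Kenton vs Harrow: Kenton wins 13–10.
  Glendale vs Brookfield: Brookfield wins 21–2.
  Glendale vs Irvine: Irvine wins 23–0.
  Glendale vs Harrow: Harrow wins 21–2.
  Brookfield vs Irvine: Irvine wins 12–11.
  Brookfield vs Harrow: Brookfield wins 13–10.
  Irvine vs Harrow: Irvine wins 23–0.
Copeland scores (wins − losses):
  Kenton: 2 − 2 = 0
  Glendale: 1 − 3 = -2
  Brookfield: 2 − 2 = 0
  Irvine: 4 − 0 = 4
  Harrow: 1 − 3 = -2
Irvine has the best Copeland score.

Irvine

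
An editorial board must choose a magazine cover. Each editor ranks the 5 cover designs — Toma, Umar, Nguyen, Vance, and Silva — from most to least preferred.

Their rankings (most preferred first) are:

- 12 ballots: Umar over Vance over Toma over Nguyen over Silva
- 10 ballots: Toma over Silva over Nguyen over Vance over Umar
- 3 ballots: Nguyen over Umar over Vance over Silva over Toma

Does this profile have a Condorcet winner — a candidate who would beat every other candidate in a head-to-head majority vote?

No

Head-to-head results (25 voters total):
Toma vs Umar: Umar wins 15–10.
Toma vs Nguyen: Toma wins 22–3.
Toma vs Vance: Vance wins 15–10.
Toma vs Silva: Toma wins 22–3.
Umar vs Nguyen: Nguyen wins 13–12.
Umar vs Vance: Umar wins 15–10.
Umar vs Silva: Umar wins 15–10.
Nguyen vs Vance: Nguyen wins 13–12.
Nguyen vs Silva: Nguyen wins 15–10.
Vance vs Silva: Vance wins 15–10.
No candidate beats all others: Toma beats Nguyen beats Umar beats Toma, a majority cycle.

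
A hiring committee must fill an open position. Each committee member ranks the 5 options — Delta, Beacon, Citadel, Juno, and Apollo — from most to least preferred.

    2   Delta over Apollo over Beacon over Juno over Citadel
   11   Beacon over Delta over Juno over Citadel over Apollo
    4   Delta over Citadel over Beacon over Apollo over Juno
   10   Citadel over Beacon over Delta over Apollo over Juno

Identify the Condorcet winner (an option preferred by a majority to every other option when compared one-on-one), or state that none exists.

No Condorcet winner

Head-to-head results (27 voters total):
Delta vs Beacon: Beacon wins 21–6.
Delta vs Citadel: Delta wins 17–10.
Delta vs Juno: Delta wins 27–0.
Delta vs Apollo: Delta wins 27–0.
Beacon vs Citadel: Citadel wins 14–13.
Beacon vs Juno: Beacon wins 27–0.
Beacon vs Apollo: Beacon wins 25–2.
Citadel vs Juno: Citadel wins 14–13.
Citadel vs Apollo: Citadel wins 25–2.
Juno vs Apollo: Apollo wins 16–11.
No candidate beats all others: Delta beats Citadel beats Beacon beats Delta, a majority cycle.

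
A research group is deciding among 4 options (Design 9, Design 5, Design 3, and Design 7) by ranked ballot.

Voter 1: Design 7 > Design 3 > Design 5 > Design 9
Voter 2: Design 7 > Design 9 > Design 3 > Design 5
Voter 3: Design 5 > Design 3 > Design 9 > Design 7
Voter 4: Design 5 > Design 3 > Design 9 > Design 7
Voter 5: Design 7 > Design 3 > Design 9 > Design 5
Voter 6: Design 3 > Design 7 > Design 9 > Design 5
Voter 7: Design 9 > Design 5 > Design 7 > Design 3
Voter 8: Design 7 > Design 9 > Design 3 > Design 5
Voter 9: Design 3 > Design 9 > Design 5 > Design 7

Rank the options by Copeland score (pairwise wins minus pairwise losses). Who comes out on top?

Design 7

Pairwise results:
  Design 9 vs Design 5: Design 9 wins 6–3.
  Design 9 vs Design 3: Design 3 wins 6–3.
  Design 9 vs Design 7: Design 7 wins 5–4.
  Design 5 vs Design 3: Design 3 wins 6–3.
  Design 5 vs Design 7: Design 7 wins 5–4.
  Design 3 vs Design 7: Design 7 wins 5–4.
Copeland scores (wins − losses):
  Design 9: 1 − 2 = -1
  Design 5: 0 − 3 = -3
  Design 3: 2 − 1 = 1
  Design 7: 3 − 0 = 3
Design 7 has the best Copeland score.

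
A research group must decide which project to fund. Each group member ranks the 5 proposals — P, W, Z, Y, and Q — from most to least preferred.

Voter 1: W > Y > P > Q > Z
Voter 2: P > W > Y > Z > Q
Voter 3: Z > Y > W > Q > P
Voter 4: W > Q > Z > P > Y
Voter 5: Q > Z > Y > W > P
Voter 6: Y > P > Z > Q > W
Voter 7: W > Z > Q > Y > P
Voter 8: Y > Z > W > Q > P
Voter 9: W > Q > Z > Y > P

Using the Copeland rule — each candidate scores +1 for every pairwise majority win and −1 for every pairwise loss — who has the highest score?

W

Pairwise results:
  P vs W: W wins 7–2.
  P vs Z: Z wins 6–3.
  P vs Y: Y wins 7–2.
  P vs Q: Q wins 6–3.
  W vs Z: W wins 5–4.
  W vs Y: W wins 5–4.
  W vs Q: W wins 7–2.
  Z vs Y: Z wins 5–4.
  Z vs Q: Z wins 5–4.
  Y vs Q: Y wins 5–4.
Copeland scores (wins − losses):
  P: 0 − 4 = -4
  W: 4 − 0 = 4
  Z: 3 − 1 = 2
  Y: 2 − 2 = 0
  Q: 1 − 3 = -2
W has the best Copeland score.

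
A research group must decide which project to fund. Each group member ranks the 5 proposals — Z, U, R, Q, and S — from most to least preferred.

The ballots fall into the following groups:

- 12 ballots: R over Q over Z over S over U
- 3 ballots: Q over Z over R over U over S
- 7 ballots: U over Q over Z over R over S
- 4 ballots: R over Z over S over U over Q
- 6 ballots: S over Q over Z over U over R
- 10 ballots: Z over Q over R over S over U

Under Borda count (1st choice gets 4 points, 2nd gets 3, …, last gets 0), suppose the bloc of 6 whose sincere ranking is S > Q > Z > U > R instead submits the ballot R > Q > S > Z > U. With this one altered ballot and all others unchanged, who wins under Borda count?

Borda totals with the altered ballot: Z 105, U 35, R 121, Q 117, S 42.
The switch changes the winner from Q to R.

R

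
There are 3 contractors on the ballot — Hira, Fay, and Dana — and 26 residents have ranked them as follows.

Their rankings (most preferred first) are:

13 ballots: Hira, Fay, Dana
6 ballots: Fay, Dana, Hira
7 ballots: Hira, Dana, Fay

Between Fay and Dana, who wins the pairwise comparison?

Ballots ranking Fay above Dana: 13+6 = 19.
Ballots ranking Dana above Fay: 7.
Fay wins the head-to-head, 19–7.

Fay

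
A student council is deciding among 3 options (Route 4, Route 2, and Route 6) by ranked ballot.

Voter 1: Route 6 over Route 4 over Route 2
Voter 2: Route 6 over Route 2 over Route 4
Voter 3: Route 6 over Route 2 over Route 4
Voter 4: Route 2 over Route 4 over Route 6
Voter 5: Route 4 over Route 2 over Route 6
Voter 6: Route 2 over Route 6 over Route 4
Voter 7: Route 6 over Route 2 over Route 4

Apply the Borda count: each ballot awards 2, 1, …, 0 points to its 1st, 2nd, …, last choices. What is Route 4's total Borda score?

4

Borda scores:
  Route 4: 1 + 0 + 0 + 1 + 2 + 0 + 0 = 4
  Route 2: 0 + 1 + 1 + 2 + 1 + 2 + 1 = 8
  Route 6: 2 + 2 + 2 + 0 + 0 + 1 + 2 = 9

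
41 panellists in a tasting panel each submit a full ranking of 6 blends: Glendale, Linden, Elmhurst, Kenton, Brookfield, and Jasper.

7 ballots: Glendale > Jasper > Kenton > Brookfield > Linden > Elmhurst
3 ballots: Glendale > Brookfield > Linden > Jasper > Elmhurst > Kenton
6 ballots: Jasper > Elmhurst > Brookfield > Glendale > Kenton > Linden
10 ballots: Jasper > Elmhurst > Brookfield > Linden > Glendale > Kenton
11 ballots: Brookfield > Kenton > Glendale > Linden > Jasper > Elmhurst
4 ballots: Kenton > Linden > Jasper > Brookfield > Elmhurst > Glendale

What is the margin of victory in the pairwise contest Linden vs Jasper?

Ballots ranking Linden above Jasper: 3+11+4 = 18.
Ballots ranking Jasper above Linden: 7+6+10 = 23.
Jasper wins 23–18, a margin of 5.

5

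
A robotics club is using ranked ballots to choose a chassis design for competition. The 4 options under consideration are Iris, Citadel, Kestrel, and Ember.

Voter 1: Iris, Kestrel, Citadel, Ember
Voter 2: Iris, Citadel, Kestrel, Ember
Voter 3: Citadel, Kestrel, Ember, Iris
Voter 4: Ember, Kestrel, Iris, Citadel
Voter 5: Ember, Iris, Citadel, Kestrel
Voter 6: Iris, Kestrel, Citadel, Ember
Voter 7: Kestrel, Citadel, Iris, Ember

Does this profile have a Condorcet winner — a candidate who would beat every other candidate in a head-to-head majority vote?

Yes

Head-to-head results (7 voters total):
Iris vs Citadel: Iris wins 5–2.
Iris vs Kestrel: Iris wins 4–3.
Iris vs Ember: Iris wins 4–3.
Citadel vs Kestrel: Kestrel wins 4–3.
Citadel vs Ember: Citadel wins 5–2.
Kestrel vs Ember: Kestrel wins 5–2.
Iris beats each rival — Citadel (5–2), Kestrel (4–3), Ember (4–3) — so Iris is the Condorcet winner.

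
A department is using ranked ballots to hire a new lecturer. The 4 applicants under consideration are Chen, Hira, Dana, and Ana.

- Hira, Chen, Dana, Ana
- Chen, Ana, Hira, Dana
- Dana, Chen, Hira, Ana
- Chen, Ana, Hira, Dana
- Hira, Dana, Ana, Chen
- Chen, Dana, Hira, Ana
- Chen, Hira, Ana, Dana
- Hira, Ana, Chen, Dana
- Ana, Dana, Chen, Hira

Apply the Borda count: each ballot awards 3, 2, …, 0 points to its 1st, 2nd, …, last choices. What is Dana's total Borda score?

10

Borda scores:
  Chen: 2 + 3 + 2 + 3 + 0 + 3 + 3 + 1 + 1 = 18
  Hira: 3 + 1 + 1 + 1 + 3 + 1 + 2 + 3 + 0 = 15
  Dana: 1 + 0 + 3 + 0 + 2 + 2 + 0 + 0 + 2 = 10
  Ana: 0 + 2 + 0 + 2 + 1 + 0 + 1 + 2 + 3 = 11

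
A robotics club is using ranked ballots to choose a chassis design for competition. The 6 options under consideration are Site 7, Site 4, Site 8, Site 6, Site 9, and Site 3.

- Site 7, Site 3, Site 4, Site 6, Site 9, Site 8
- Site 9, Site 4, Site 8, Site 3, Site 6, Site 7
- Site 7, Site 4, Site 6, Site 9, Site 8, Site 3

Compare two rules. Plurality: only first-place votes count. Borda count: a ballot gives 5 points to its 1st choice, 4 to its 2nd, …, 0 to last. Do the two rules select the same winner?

No

Plurality first-place counts: Site 7 2, Site 4 0, Site 8 0, Site 6 0, Site 9 1, Site 3 0 → Site 7.
Borda totals: Site 7 10, Site 4 11, Site 8 4, Site 6 6, Site 9 8, Site 3 6 → Site 4.
The two rules disagree: plurality picks Site 7, Borda picks Site 4.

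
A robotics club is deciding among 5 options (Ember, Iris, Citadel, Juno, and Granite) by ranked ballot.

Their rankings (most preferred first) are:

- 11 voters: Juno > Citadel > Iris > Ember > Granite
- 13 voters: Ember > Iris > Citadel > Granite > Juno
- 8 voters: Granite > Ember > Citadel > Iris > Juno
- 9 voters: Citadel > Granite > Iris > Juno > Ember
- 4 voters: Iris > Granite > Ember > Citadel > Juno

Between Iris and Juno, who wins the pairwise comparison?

Iris

Ballots ranking Iris above Juno: 13+8+9+4 = 34.
Ballots ranking Juno above Iris: 11.
Iris wins the head-to-head, 34–11.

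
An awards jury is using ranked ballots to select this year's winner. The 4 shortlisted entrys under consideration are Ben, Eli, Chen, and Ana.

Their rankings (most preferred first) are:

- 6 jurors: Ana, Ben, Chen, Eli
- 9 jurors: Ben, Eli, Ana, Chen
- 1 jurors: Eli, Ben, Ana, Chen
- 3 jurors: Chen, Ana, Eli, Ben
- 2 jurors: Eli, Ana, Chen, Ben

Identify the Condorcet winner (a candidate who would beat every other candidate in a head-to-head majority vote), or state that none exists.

There is no Condorcet winner

Head-to-head results (21 voters total):
Ben vs Eli: Ben wins 15–6.
Ben vs Chen: Ben wins 16–5.
Ben vs Ana: Ana wins 11–10.
Eli vs Chen: Eli wins 12–9.
Eli vs Ana: Eli wins 12–9.
Chen vs Ana: Ana wins 18–3.
No candidate beats all others: Ben beats Eli beats Ana beats Ben, a majority cycle.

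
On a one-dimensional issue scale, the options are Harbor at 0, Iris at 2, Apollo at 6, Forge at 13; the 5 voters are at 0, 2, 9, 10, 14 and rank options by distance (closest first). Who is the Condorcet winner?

With single-peaked preferences on a line, the Condorcet winner is the candidate closest to the median voter.
The median voter (position 9) is closest to Apollo at 6.
Check: Apollo vs Harbor — voters closer to Apollo: 3 of 5.

Apollo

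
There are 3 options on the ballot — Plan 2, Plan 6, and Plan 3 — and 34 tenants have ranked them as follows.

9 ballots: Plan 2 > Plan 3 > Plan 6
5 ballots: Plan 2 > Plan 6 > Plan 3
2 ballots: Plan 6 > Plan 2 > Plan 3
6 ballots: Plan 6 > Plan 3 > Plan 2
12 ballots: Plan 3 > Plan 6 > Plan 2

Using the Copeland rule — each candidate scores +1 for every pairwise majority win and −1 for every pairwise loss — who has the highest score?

Plan 3

Pairwise results:
  Plan 2 vs Plan 6: Plan 6 wins 20–14.
  Plan 2 vs Plan 3: Plan 3 wins 18–16.
  Plan 6 vs Plan 3: Plan 3 wins 21–13.
Copeland scores (wins − losses):
  Plan 2: 0 − 2 = -2
  Plan 6: 1 − 1 = 0
  Plan 3: 2 − 0 = 2
Plan 3 has the best Copeland score.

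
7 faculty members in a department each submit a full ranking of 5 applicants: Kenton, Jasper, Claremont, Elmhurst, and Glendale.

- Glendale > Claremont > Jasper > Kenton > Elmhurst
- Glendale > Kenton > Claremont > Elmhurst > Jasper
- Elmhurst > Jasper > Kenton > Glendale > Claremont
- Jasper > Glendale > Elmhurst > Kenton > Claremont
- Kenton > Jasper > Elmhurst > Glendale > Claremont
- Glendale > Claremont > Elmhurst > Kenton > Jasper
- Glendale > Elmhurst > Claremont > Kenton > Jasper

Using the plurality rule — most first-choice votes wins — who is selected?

First-place vote totals:
  Kenton: 1
  Jasper: 1
  Claremont: 0
  Elmhurst: 1
  Glendale: 4
Glendale has the most first-place votes.

Glendale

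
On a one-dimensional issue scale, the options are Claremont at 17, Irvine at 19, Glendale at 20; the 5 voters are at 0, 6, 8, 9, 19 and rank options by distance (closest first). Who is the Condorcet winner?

Claremont

With single-peaked preferences on a line, the Condorcet winner is the candidate closest to the median voter.
The median voter (position 8) is closest to Claremont at 17.
Check: Claremont vs Irvine — voters closer to Claremont: 4 of 5.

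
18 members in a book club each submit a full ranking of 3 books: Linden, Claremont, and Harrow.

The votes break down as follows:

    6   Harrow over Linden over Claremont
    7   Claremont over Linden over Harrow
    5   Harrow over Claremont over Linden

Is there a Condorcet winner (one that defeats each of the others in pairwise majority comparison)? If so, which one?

Harrow

Head-to-head results (18 voters total):
Linden vs Claremont: Claremont wins 12–6.
Linden vs Harrow: Harrow wins 11–7.
Claremont vs Harrow: Harrow wins 11–7.
Harrow beats each rival — Linden (11–7), Claremont (11–7) — so Harrow is the Condorcet winner.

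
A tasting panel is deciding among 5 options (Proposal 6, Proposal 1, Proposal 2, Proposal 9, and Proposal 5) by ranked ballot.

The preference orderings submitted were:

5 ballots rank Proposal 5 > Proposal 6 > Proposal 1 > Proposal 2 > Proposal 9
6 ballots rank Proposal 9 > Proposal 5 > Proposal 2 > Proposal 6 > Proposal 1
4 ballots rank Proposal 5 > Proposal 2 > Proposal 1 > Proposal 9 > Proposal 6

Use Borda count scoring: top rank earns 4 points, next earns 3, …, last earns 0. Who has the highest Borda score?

Borda scores:
  Proposal 6: 5·3 + 6·1 + 4·0 = 21
  Proposal 1: 5·2 + 6·0 + 4·2 = 18
  Proposal 2: 5·1 + 6·2 + 4·3 = 29
  Proposal 9: 5·0 + 6·4 + 4·1 = 28
  Proposal 5: 5·4 + 6·3 + 4·4 = 54
Proposal 5 has the highest total.

Proposal 5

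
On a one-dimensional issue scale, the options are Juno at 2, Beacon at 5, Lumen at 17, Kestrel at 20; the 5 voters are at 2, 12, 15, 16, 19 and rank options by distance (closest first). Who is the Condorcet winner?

With single-peaked preferences on a line, the Condorcet winner is the candidate closest to the median voter.
The median voter (position 15) is closest to Lumen at 17.
Check: Lumen vs Juno — voters closer to Lumen: 4 of 5.

Lumen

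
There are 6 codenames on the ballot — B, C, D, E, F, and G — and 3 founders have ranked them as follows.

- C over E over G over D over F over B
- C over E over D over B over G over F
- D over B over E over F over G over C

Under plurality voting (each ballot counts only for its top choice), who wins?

C

First-place vote totals:
  B: 0
  C: 2
  D: 1
  E: 0
  F: 0
  G: 0
C has the most first-place votes.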